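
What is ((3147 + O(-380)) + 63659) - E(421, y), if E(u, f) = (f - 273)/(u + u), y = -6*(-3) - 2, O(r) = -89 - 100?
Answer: 56091771/842 ≈ 66617.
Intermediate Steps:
O(r) = -189
y = 16 (y = 18 - 2 = 16)
E(u, f) = (-273 + f)/(2*u) (E(u, f) = (-273 + f)/((2*u)) = (-273 + f)*(1/(2*u)) = (-273 + f)/(2*u))
((3147 + O(-380)) + 63659) - E(421, y) = ((3147 - 189) + 63659) - (-273 + 16)/(2*421) = (2958 + 63659) - (-257)/(2*421) = 66617 - 1*(-257/842) = 66617 + 257/842 = 56091771/842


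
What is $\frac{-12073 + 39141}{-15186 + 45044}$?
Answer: $\frac{13534}{14929} \approx 0.90656$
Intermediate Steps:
$\frac{-12073 + 39141}{-15186 + 45044} = \frac{27068}{29858} = 27068 \cdot \frac{1}{29858} = \frac{13534}{14929}$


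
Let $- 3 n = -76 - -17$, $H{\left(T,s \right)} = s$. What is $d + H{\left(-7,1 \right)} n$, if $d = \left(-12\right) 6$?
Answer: $- \frac{157}{3} \approx -52.333$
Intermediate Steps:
$d = -72$
$n = \frac{59}{3}$ ($n = - \frac{-76 - -17}{3} = - \frac{-76 + 17}{3} = \left(- \frac{1}{3}\right) \left(-59\right) = \frac{59}{3} \approx 19.667$)
$d + H{\left(-7,1 \right)} n = -72 + 1 \cdot \frac{59}{3} = -72 + \frac{59}{3} = - \frac{157}{3}$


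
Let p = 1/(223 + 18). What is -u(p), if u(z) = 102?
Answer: -102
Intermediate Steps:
p = 1/241 ≈ 0.0041494
-u(p) = -1*102 = -102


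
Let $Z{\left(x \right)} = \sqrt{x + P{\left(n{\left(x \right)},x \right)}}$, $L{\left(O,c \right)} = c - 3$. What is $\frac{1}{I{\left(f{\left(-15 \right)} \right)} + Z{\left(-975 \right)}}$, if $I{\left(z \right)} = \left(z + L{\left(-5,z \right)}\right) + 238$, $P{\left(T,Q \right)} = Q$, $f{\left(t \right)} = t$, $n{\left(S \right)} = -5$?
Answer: $\frac{41}{8795} - \frac{i \sqrt{78}}{8795} \approx 0.0046617 - 0.0010042 i$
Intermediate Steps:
$L{\left(O,c \right)} = -3 + c$
$Z{\left(x \right)} = \sqrt{2} \sqrt{x}$ ($Z{\left(x \right)} = \sqrt{x + x} = \sqrt{2 x} = \sqrt{2} \sqrt{x}$)
$I{\left(z \right)} = 235 + 2 z$ ($I{\left(z \right)} = \left(z + \left(-3 + z\right)\right) + 238 = \left(-3 + 2 z\right) + 238 = 235 + 2 z$)
$\frac{1}{I{\left(f{\left(-15 \right)} \right)} + Z{\left(-975 \right)}} = \frac{1}{\left(235 + 2 \left(-15\right)\right) + \sqrt{2} \sqrt{-975}} = \frac{1}{\left(235 - 30\right) + \sqrt{2} \cdot 5 i \sqrt{39}} = \frac{1}{205 + 5 i \sqrt{78}}$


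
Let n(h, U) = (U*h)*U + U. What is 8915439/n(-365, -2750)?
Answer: -8915439/2760315250 ≈ -0.0032299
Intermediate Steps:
n(h, U) = U + h*U**2 (n(h, U) = h*U**2 + U = U + h*U**2)
8915439/n(-365, -2750) = 8915439/((-2750*(1 - 2750*(-365)))) = 8915439/((-2750*(1 + 1003750))) = 8915439/((-2750*1003751)) = 8915439/(-2760315250) = 8915439*(-1/2760315250) = -8915439/2760315250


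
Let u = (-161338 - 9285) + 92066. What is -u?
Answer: 78557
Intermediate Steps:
u = -78557 (u = -170623 + 92066 = -78557)
-u = -1*(-78557) = 78557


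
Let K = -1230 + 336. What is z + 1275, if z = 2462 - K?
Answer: 4631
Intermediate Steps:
K = -894
z = 3356 (z = 2462 - 1*(-894) = 2462 + 894 = 3356)
z + 1275 = 3356 + 1275 = 4631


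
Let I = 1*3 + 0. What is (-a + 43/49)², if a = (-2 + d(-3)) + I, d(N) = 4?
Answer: 40804/2401 ≈ 16.995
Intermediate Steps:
I = 3 (I = 3 + 0 = 3)
a = 5 (a = (-2 + 4) + 3 = 2 + 3 = 5)
(-a + 43/49)² = (-1*5 + 43/49)² = (-5 + 43*(1/49))² = (-5 + 43/49)² = (-202/49)² = 40804/2401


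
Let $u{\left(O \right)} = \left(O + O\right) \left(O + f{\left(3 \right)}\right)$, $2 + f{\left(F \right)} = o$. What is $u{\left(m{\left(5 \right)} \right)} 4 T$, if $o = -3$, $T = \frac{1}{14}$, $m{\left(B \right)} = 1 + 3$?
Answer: $- \frac{16}{7} \approx -2.2857$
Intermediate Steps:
$m{\left(B \right)} = 4$
$T = \frac{1}{14} \approx 0.071429$
$f{\left(F \right)} = -5$ ($f{\left(F \right)} = -2 - 3 = -5$)
$u{\left(O \right)} = 2 O \left(-5 + O\right)$ ($u{\left(O \right)} = \left(O + O\right) \left(O - 5\right) = 2 O \left(-5 + O\right)$)
$u{\left(m{\left(5 \right)} \right)} 4 T = 2 \cdot 4 \left(-5 + 4\right) 4 \cdot \frac{1}{14} = 2 \cdot 4 \left(-1\right) 4 \cdot \frac{1}{14} = \left(-8\right) 4 \cdot \frac{1}{14} = \left(-32\right) \frac{1}{14} = - \frac{16}{7}$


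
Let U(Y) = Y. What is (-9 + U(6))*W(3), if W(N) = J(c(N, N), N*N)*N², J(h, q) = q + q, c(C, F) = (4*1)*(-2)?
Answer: -486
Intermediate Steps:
c(C, F) = -8 (c(C, F) = 4*(-2) = -8)
J(h, q) = 2*q
W(N) = 2*N⁴ (W(N) = (2*(N*N))*N² = (2*N²)*N² = 2*N⁴)
(-9 + U(6))*W(3) = (-9 + 6)*(2*3⁴) = -6*81 = -3*162 = -486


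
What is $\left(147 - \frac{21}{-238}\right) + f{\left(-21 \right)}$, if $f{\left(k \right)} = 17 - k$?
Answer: $\frac{6293}{34} \approx 185.09$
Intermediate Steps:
$\left(147 - \frac{21}{-238}\right) + f{\left(-21 \right)} = \left(147 - \frac{21}{-238}\right) + \left(17 - -21\right) = \left(147 - 21 \left(- \frac{1}{238}\right)\right) + \left(17 + 21\right) = \left(147 - - \frac{3}{34}\right) + 38 = \left(147 + \frac{3}{34}\right) + 38 = \frac{5001}{34} + 38 = \frac{6293}{34}$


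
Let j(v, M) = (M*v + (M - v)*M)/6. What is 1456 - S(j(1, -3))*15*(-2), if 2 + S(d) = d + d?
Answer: 1486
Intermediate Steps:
j(v, M) = M*v/6 + M*(M - v)/6 (j(v, M) = (M*v + M*(M - v))*(1/6) = M*v/6 + M*(M - v)/6)
S(d) = -2 + 2*d (S(d) = -2 + (d + d) = -2 + 2*d)
1456 - S(j(1, -3))*15*(-2) = 1456 - (-2 + 2*((1/6)*(-3)**2))*15*(-2) = 1456 - (-2 + 2*((1/6)*9))*15*(-2) = 1456 - (-2 + 2*(3/2))*15*(-2) = 1456 - (-2 + 3)*15*(-2) = 1456 - 1*15*(-2) = 1456 - 15*(-2) = 1456 - 1*(-30) = 1456 + 30 = 1486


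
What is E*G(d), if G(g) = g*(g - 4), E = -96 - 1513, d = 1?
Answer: 4827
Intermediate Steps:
E = -1609
G(g) = g*(-4 + g)
E*G(d) = -1609*(-4 + 1) = -1609*(-3) = 4827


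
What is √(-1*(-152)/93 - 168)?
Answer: 4*I*√89931/93 ≈ 12.898*I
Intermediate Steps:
√(-1*(-152)/93 - 168) = √(152*(1/93) - 168) = √(152/93 - 168) = √(-15472/93) = 4*I*√89931/93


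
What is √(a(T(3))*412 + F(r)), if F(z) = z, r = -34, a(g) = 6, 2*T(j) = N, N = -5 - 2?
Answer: √2438 ≈ 49.376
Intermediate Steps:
N = -7
T(j) = -7/2 (T(j) = (½)*(-7) = -7/2)
√(a(T(3))*412 + F(r)) = √(6*412 - 34) = √(2472 - 34) = √2438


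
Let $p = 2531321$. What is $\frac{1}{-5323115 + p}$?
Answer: $- \frac{1}{2791794} \approx -3.5819 \cdot 10^{-7}$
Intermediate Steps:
$\frac{1}{-5323115 + p} = \frac{1}{-5323115 + 2531321} = \frac{1}{-2791794} = - \frac{1}{2791794}$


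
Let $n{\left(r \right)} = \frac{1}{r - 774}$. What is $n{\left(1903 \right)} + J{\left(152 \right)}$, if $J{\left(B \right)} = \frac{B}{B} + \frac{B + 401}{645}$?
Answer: $\frac{1353187}{728205} \approx 1.8582$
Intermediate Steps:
$J{\left(B \right)} = \frac{1046}{645} + \frac{B}{645}$ ($J{\left(B \right)} = 1 + \left(401 + B\right) \frac{1}{645} = 1 + \left(\frac{401}{645} + \frac{B}{645}\right) = \frac{1046}{645} + \frac{B}{645}$)
$n{\left(r \right)} = \frac{1}{-774 + r}$
$n{\left(1903 \right)} + J{\left(152 \right)} = \frac{1}{-774 + 1903} + \left(\frac{1046}{645} + \frac{1}{645} \cdot 152\right) = \frac{1}{1129} + \left(\frac{1046}{645} + \frac{152}{645}\right) = \frac{1}{1129} + \frac{1198}{645} = \frac{1353187}{728205}$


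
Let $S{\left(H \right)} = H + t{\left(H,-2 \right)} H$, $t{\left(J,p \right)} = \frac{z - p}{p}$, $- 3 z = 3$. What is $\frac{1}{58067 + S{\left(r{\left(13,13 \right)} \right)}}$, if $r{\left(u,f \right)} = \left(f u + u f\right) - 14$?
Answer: $\frac{1}{58229} \approx 1.7174 \cdot 10^{-5}$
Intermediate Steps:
$z = -1$ ($z = \left(- \frac{1}{3}\right) 3 = -1$)
$t{\left(J,p \right)} = \frac{-1 - p}{p}$
$r{\left(u,f \right)} = -14 + 2 f u$ ($r{\left(u,f \right)} = \left(f u + f u\right) - 14 = 2 f u - 14 = -14 + 2 f u$)
$S{\left(H \right)} = \frac{H}{2}$ ($S{\left(H \right)} = H + \frac{-1 - -2}{-2} H = H + - \frac{-1 + 2}{2} H = H + \left(- \frac{1}{2}\right) 1 H = H - \frac{H}{2} = \frac{H}{2}$)
$\frac{1}{58067 + S{\left(r{\left(13,13 \right)} \right)}} = \frac{1}{58067 + \frac{-14 + 2 \cdot 13 \cdot 13}{2}} = \frac{1}{58067 + \frac{-14 + 338}{2}} = \frac{1}{58067 + \frac{1}{2} \cdot 324} = \frac{1}{58067 + 162} = \frac{1}{58229}$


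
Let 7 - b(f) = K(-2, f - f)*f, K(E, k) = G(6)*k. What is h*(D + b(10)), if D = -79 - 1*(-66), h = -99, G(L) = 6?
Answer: 594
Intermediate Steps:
D = -13 (D = -79 + 66 = -13)
K(E, k) = 6*k
b(f) = 7 (b(f) = 7 - 6*(f - f)*f = 7 - 6*0*f = 7 - 0*f = 7 - 1*0 = 7 + 0 = 7)
h*(D + b(10)) = -99*(-13 + 7) = -99*(-6) = 594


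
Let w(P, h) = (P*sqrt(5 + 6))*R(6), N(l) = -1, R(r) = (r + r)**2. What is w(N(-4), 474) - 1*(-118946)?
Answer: 118946 - 144*sqrt(11) ≈ 1.1847e+5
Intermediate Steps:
R(r) = 4*r**2 (R(r) = (2*r)**2 = 4*r**2)
w(P, h) = 144*P*sqrt(11) (w(P, h) = (P*sqrt(5 + 6))*(4*6**2) = (P*sqrt(11))*(4*36) = (P*sqrt(11))*144 = 144*P*sqrt(11))
w(N(-4), 474) - 1*(-118946) = 144*(-1)*sqrt(11) - 1*(-118946) = -144*sqrt(11) + 118946 = 118946 - 144*sqrt(11)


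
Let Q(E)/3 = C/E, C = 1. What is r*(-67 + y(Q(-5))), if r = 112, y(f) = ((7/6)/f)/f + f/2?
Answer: -968576/135 ≈ -7174.6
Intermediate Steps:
Q(E) = 3/E (Q(E) = 3*(1/E) = 3/E)
y(f) = f/2 + 7/(6*f²) (y(f) = ((7*(⅙))/f)/f + f*(½) = (7/(6*f))/f + f/2 = 7/(6*f²) + f/2 = f/2 + 7/(6*f²))
r*(-67 + y(Q(-5))) = 112*(-67 + ((3/(-5))/2 + 7/(6*(3/(-5))²))) = 112*(-67 + ((3*(-⅕))/2 + 7/(6*(3*(-⅕))²))) = 112*(-67 + ((½)*(-⅗) + 7/(6*(-⅗)²))) = 112*(-67 + (-3/10 + (7/6)*(25/9))) = 112*(-67 + (-3/10 + 175/54)) = 112*(-67 + 397/135) = 112*(-8648/135) = -968576/135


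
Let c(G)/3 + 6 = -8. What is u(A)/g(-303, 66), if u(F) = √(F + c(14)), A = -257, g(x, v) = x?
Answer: -I*√299/303 ≈ -0.057068*I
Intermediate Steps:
c(G) = -42 (c(G) = -18 + 3*(-8) = -18 - 24 = -42)
u(F) = √(-42 + F) (u(F) = √(F - 42) = √(-42 + F))
u(A)/g(-303, 66) = √(-42 - 257)/(-303) = √(-299)*(-1/303) = (I*√299)*(-1/303) = -I*√299/303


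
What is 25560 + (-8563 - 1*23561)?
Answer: -6564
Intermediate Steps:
25560 + (-8563 - 1*23561) = 25560 + (-8563 - 23561) = 25560 - 32124 = -6564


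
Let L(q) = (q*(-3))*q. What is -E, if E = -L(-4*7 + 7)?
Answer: -1323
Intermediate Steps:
L(q) = -3*q² (L(q) = (-3*q)*q = -3*q²)
E = 1323 (E = -(-3)*(-4*7 + 7)² = -(-3)*(-28 + 7)² = -(-3)*(-21)² = -(-3)*441 = -1*(-1323) = 1323)
-E = -1*1323 = -1323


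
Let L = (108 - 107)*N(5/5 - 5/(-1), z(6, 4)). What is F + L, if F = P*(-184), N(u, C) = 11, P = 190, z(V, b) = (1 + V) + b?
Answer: -34949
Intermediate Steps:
z(V, b) = 1 + V + b
F = -34960 (F = 190*(-184) = -34960)
L = 11 (L = (108 - 107)*11 = 1*11 = 11)
F + L = -34960 + 11 = -34949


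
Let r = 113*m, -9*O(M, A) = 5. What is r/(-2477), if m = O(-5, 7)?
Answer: 565/22293 ≈ 0.025344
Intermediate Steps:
O(M, A) = -5/9 (O(M, A) = -1/9*5 = -5/9)
m = -5/9 ≈ -0.55556
r = -565/9 (r = 113*(-5/9) = -565/9 ≈ -62.778)
r/(-2477) = -565/9/(-2477) = -565/9*(-1/2477) = 565/22293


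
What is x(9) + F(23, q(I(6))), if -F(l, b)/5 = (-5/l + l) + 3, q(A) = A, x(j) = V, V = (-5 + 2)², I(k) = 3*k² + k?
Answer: -2758/23 ≈ -119.91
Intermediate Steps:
I(k) = k + 3*k²
V = 9 (V = (-3)² = 9)
x(j) = 9
F(l, b) = -15 - 5*l + 25/l (F(l, b) = -5*((-5/l + l) + 3) = -5*((l - 5/l) + 3) = -5*(3 + l - 5/l) = -15 - 5*l + 25/l)
x(9) + F(23, q(I(6))) = 9 + (-15 - 5*23 + 25/23) = 9 + (-15 - 115 + 25*(1/23)) = 9 + (-15 - 115 + 25/23) = 9 - 2965/23 = -2758/23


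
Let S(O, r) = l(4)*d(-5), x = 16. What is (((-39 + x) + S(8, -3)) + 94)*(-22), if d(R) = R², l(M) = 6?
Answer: -4862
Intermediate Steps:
S(O, r) = 150 (S(O, r) = 6*(-5)² = 6*25 = 150)
(((-39 + x) + S(8, -3)) + 94)*(-22) = (((-39 + 16) + 150) + 94)*(-22) = ((-23 + 150) + 94)*(-22) = (127 + 94)*(-22) = 221*(-22) = -4862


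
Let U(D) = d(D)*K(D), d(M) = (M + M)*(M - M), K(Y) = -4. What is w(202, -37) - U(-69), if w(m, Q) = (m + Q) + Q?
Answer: 128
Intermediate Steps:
w(m, Q) = m + 2*Q (w(m, Q) = (Q + m) + Q = m + 2*Q)
d(M) = 0 (d(M) = (2*M)*0 = 0)
U(D) = 0 (U(D) = 0*(-4) = 0)
w(202, -37) - U(-69) = (202 + 2*(-37)) - 1*0 = (202 - 74) + 0 = 128 + 0 = 128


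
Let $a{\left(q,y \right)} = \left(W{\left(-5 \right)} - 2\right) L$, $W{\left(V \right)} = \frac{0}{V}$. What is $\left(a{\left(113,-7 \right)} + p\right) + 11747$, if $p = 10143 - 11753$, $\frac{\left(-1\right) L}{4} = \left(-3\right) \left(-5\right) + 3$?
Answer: $10281$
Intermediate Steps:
$W{\left(V \right)} = 0$
$L = -72$ ($L = - 4 \left(\left(-3\right) \left(-5\right) + 3\right) = - 4 \left(15 + 3\right) = \left(-4\right) 18 = -72$)
$a{\left(q,y \right)} = 144$ ($a{\left(q,y \right)} = \left(0 - 2\right) \left(-72\right) = \left(-2\right) \left(-72\right) = 144$)
$p = -1610$
$\left(a{\left(113,-7 \right)} + p\right) + 11747 = \left(144 - 1610\right) + 11747 = -1466 + 11747 = 10281$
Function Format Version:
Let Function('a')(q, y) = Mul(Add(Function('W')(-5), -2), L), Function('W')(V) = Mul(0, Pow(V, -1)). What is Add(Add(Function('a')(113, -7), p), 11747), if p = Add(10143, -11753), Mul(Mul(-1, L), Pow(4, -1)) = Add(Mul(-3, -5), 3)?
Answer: 10281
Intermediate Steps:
Function('W')(V) = 0
L = -72 (L = Mul(-4, Add(Mul(-3, -5), 3)) = Mul(-4, Add(15, 3)) = Mul(-4, 18) = -72)
Function('a')(q, y) = 144 (Function('a')(q, y) = Mul(Add(0, -2), -72) = Mul(-2, -72) = 144)
p = -1610
Add(Add(Function('a')(113, -7), p), 11747) = Add(Add(144, -1610), 11747) = Add(-1466, 11747) = 10281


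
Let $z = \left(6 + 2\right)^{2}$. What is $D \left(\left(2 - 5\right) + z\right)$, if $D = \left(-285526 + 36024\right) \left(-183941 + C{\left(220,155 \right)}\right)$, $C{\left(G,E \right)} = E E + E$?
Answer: $2431502030342$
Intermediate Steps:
$C{\left(G,E \right)} = E + E^{2}$ ($C{\left(G,E \right)} = E^{2} + E = E + E^{2}$)
$z = 64$ ($z = 8^{2} = 64$)
$D = 39860689022$ ($D = \left(-285526 + 36024\right) \left(-183941 + 155 \left(1 + 155\right)\right) = - 249502 \left(-183941 + 155 \cdot 156\right) = - 249502 \left(-183941 + 24180\right) = \left(-249502\right) \left(-159761\right) = 39860689022$)
$D \left(\left(2 - 5\right) + z\right) = 39860689022 \left(\left(2 - 5\right) + 64\right) = 39860689022 \left(-3 + 64\right) = 39860689022 \cdot 61 = 2431502030342$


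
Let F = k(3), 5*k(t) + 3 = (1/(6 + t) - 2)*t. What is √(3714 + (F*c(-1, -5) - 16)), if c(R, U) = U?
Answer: 4*√2085/3 ≈ 60.882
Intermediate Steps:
k(t) = -⅗ + t*(-2 + 1/(6 + t))/5 (k(t) = -⅗ + ((1/(6 + t) - 2)*t)/5 = -⅗ + ((-2 + 1/(6 + t))*t)/5 = -⅗ + (t*(-2 + 1/(6 + t)))/5 = -⅗ + t*(-2 + 1/(6 + t))/5)
F = -26/15 (F = 2*(-9 - 1*3² - 7*3)/(5*(6 + 3)) = (⅖)*(-9 - 1*9 - 21)/9 = (⅖)*(⅑)*(-9 - 9 - 21) = (⅖)*(⅑)*(-39) = -26/15 ≈ -1.7333)
√(3714 + (F*c(-1, -5) - 16)) = √(3714 + (-26/15*(-5) - 16)) = √(3714 + (26/3 - 16)) = √(3714 - 22/3) = √(11120/3) = 4*√2085/3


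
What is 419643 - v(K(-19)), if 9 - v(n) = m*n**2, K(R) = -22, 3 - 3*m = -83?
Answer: 1300526/3 ≈ 4.3351e+5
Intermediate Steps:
m = 86/3 (m = 1 - 1/3*(-83) = 1 + 83/3 = 86/3 ≈ 28.667)
v(n) = 9 - 86*n**2/3
419643 - v(K(-19)) = 419643 - (9 - 86/3*(-22)**2) = 419643 - (9 - 86/3*484) = 419643 - (9 - 41624/3) = 419643 - 1*(-41597/3) = 419643 + 41597/3 = 1300526/3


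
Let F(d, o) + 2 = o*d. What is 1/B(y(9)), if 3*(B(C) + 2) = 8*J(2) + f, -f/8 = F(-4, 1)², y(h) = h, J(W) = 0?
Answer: -1/98 ≈ -0.010204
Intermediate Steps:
F(d, o) = -2 + d*o (F(d, o) = -2 + o*d = -2 + d*o)
f = -288 (f = -8*(-2 - 4*1)² = -8*(-2 - 4)² = -8*(-6)² = -8*36 = -288)
B(C) = -98 (B(C) = -2 + (8*0 - 288)/3 = -2 + (0 - 288)/3 = -2 + (⅓)*(-288) = -2 - 96 = -98)
1/B(y(9)) = 1/(-98) = -1/98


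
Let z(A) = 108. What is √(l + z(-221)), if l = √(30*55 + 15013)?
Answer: √(108 + √16663) ≈ 15.398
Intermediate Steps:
l = √16663 (l = √(1650 + 15013) = √16663 ≈ 129.09)
√(l + z(-221)) = √(√16663 + 108) = √(108 + √16663)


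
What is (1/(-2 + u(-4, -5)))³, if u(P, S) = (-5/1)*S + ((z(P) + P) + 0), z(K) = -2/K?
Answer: 8/59319 ≈ 0.00013486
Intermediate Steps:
u(P, S) = P - 5*S - 2/P (u(P, S) = (-5/1)*S + ((-2/P + P) + 0) = (-5/1)*S + ((P - 2/P) + 0) = (-5*1)*S + (P - 2/P) = -5*S + (P - 2/P) = P - 5*S - 2/P)
(1/(-2 + u(-4, -5)))³ = (1/(-2 + (-4 - 5*(-5) - 2/(-4))))³ = (1/(-2 + (-4 + 25 - 2*(-¼))))³ = (1/(-2 + (-4 + 25 + ½)))³ = (1/(-2 + 43/2))³ = (1/(39/2))³ = (2/39)³ = 8/59319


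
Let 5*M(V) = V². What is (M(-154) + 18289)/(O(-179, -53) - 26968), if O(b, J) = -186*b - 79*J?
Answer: 115161/52565 ≈ 2.1908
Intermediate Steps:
M(V) = V²/5
(M(-154) + 18289)/(O(-179, -53) - 26968) = ((⅕)*(-154)² + 18289)/((-186*(-179) - 79*(-53)) - 26968) = ((⅕)*23716 + 18289)/((33294 + 4187) - 26968) = (23716/5 + 18289)/(37481 - 26968) = (115161/5)/10513 = (115161/5)*(1/10513) = 115161/52565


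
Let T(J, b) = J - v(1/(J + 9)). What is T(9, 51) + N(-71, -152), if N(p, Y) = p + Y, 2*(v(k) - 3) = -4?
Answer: -215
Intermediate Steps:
v(k) = 1 (v(k) = 3 + (½)*(-4) = 3 - 2 = 1)
T(J, b) = -1 + J (T(J, b) = J - 1*1 = J - 1 = -1 + J)
N(p, Y) = Y + p
T(9, 51) + N(-71, -152) = (-1 + 9) + (-152 - 71) = 8 - 223 = -215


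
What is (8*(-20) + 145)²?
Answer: 225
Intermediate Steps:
(8*(-20) + 145)² = (-160 + 145)² = (-15)² = 225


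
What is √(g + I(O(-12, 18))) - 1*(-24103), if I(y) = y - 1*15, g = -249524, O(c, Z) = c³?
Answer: 24103 + I*√251267 ≈ 24103.0 + 501.27*I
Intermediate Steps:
I(y) = -15 + y (I(y) = y - 15 = -15 + y)
√(g + I(O(-12, 18))) - 1*(-24103) = √(-249524 + (-15 + (-12)³)) - 1*(-24103) = √(-249524 + (-15 - 1728)) + 24103 = √(-249524 - 1743) + 24103 = √(-251267) + 24103 = I*√251267 + 24103 = 24103 + I*√251267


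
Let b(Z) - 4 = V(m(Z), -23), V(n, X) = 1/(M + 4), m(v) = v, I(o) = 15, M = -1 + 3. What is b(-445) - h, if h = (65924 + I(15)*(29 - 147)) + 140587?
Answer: -1228421/6 ≈ -2.0474e+5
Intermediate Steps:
M = 2
V(n, X) = 1/6 (V(n, X) = 1/(2 + 4) = 1/6)
b(Z) = 25/6 (b(Z) = 4 + 1/6 = 25/6)
h = 204741 (h = (65924 + 15*(29 - 147)) + 140587 = (65924 + 15*(-118)) + 140587 = (65924 - 1770) + 140587 = 64154 + 140587 = 204741)
b(-445) - h = 25/6 - 1*204741 = 25/6 - 204741 = -1228421/6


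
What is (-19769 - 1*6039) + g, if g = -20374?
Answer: -46182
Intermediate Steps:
(-19769 - 1*6039) + g = (-19769 - 1*6039) - 20374 = (-19769 - 6039) - 20374 = -25808 - 20374 = -46182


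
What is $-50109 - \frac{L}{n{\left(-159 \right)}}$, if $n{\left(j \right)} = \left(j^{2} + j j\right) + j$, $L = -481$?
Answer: $- \frac{2525643446}{50403} \approx -50109.0$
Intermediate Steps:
$n{\left(j \right)} = j + 2 j^{2}$ ($n{\left(j \right)} = \left(j^{2} + j^{2}\right) + j = 2 j^{2} + j = j + 2 j^{2}$)
$-50109 - \frac{L}{n{\left(-159 \right)}} = -50109 - - \frac{481}{\left(-159\right) \left(1 + 2 \left(-159\right)\right)} = -50109 - - \frac{481}{\left(-159\right) \left(1 - 318\right)} = -50109 - - \frac{481}{\left(-159\right) \left(-317\right)} = -50109 - - \frac{481}{50403} = -50109 + \frac{481}{50403} = - \frac{2525643446}{50403}$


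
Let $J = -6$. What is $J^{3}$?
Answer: $-216$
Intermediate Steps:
$J^{3} = \left(-6\right)^{3} = -216$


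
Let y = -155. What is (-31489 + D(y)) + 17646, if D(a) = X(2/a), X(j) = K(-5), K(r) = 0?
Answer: -13843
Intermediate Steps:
X(j) = 0
D(a) = 0
(-31489 + D(y)) + 17646 = (-31489 + 0) + 17646 = -31489 + 17646 = -13843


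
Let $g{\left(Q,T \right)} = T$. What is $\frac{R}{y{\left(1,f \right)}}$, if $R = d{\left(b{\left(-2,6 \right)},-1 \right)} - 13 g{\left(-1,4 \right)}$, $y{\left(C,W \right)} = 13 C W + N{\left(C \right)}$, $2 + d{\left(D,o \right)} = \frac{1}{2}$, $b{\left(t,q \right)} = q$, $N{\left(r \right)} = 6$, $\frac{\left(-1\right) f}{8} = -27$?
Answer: $- \frac{107}{5628} \approx -0.019012$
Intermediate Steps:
$f = 216$ ($f = \left(-8\right) \left(-27\right) = 216$)
$d{\left(D,o \right)} = - \frac{3}{2}$ ($d{\left(D,o \right)} = -2 + \frac{1}{2} = - \frac{3}{2}$)
$y{\left(C,W \right)} = 6 + 13 C W$ ($y{\left(C,W \right)} = 13 C W + 6 = 6 + 13 C W$)
$R = - \frac{107}{2}$ ($R = - \frac{3}{2} - 52 = - \frac{107}{2} \approx -53.5$)
$\frac{R}{y{\left(1,f \right)}} = - \frac{107}{2 \left(6 + 13 \cdot 1 \cdot 216\right)} = - \frac{107}{2 \left(6 + 2808\right)} = - \frac{107}{2 \cdot 2814} = \left(- \frac{107}{2}\right) \frac{1}{2814} = - \frac{107}{5628}$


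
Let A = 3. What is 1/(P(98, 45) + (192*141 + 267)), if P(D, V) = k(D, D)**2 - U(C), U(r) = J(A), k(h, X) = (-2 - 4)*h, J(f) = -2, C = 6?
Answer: 1/373085 ≈ 2.6804e-6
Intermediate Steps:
k(h, X) = -6*h
U(r) = -2
P(D, V) = 2 + 36*D**2 (P(D, V) = (-6*D)**2 - 1*(-2) = 36*D**2 + 2 = 2 + 36*D**2)
1/(P(98, 45) + (192*141 + 267)) = 1/((2 + 36*98**2) + (192*141 + 267)) = 1/((2 + 36*9604) + (27072 + 267)) = 1/((2 + 345744) + 27339) = 1/(345746 + 27339) = 1/373085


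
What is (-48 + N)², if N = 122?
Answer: 5476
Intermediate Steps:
(-48 + N)² = (-48 + 122)² = 74² = 5476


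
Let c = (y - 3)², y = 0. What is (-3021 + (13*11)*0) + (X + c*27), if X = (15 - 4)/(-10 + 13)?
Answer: -8323/3 ≈ -2774.3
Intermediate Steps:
X = 11/3 ≈ 3.6667
c = 9 (c = (0 - 3)² = (-3)² = 9)
(-3021 + (13*11)*0) + (X + c*27) = (-3021 + (13*11)*0) + (11/3 + 9*27) = (-3021 + 143*0) + (11/3 + 243) = (-3021 + 0) + 740/3 = -3021 + 740/3 = -8323/3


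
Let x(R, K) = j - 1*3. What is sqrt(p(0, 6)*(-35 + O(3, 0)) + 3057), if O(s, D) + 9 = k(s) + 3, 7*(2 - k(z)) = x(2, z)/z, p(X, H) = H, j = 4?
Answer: sqrt(138313)/7 ≈ 53.129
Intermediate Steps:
x(R, K) = 1 (x(R, K) = 4 - 1*3 = 4 - 3 = 1)
k(z) = 2 - 1/(7*z)
O(s, D) = -4 - 1/(7*s) (O(s, D) = -9 + ((2 - 1/(7*s)) + 3) = -9 + (5 - 1/(7*s)) = -4 - 1/(7*s))
sqrt(p(0, 6)*(-35 + O(3, 0)) + 3057) = sqrt(6*(-35 + (-4 - 1/7/3)) + 3057) = sqrt(6*(-35 + (-4 - 1/7*1/3)) + 3057) = sqrt(6*(-35 + (-4 - 1/21)) + 3057) = sqrt(6*(-35 - 85/21) + 3057) = sqrt(6*(-820/21) + 3057) = sqrt(-1640/7 + 3057) = sqrt(19759/7) = sqrt(138313)/7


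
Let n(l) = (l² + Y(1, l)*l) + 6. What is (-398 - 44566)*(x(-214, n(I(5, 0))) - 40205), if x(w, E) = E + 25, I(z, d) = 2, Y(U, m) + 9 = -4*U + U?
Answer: 1807283016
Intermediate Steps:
Y(U, m) = -9 - 3*U (Y(U, m) = -9 + (-4*U + U) = -9 - 3*U)
n(l) = 6 + l² - 12*l (n(l) = (l² + (-9 - 3*1)*l) + 6 = (l² + (-9 - 3)*l) + 6 = (l² - 12*l) + 6 = 6 + l² - 12*l)
x(w, E) = 25 + E
(-398 - 44566)*(x(-214, n(I(5, 0))) - 40205) = (-398 - 44566)*((25 + (6 + 2² - 12*2)) - 40205) = -44964*((25 + (6 + 4 - 24)) - 40205) = -44964*((25 - 14) - 40205) = -44964*(11 - 40205) = -44964*(-40194) = 1807283016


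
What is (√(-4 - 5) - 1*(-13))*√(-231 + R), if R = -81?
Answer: √78*(-6 + 26*I) ≈ -52.991 + 229.63*I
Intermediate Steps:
(√(-4 - 5) - 1*(-13))*√(-231 + R) = (√(-4 - 5) - 1*(-13))*√(-231 - 81) = (√(-9) + 13)*√(-312) = (3*I + 13)*(2*I*√78) = (13 + 3*I)*(2*I*√78) = 2*I*√78*(13 + 3*I)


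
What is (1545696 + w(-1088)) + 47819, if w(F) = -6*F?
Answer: 1600043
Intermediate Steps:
(1545696 + w(-1088)) + 47819 = (1545696 - 6*(-1088)) + 47819 = (1545696 + 6528) + 47819 = 1552224 + 47819 = 1600043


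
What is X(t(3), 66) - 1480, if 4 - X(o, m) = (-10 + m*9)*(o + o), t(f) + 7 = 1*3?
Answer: 3196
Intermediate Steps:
t(f) = -4 (t(f) = -7 + 1*3 = -7 + 3 = -4)
X(o, m) = 4 - 2*o*(-10 + 9*m) (X(o, m) = 4 - (-10 + m*9)*(o + o) = 4 - (-10 + 9*m)*2*o = 4 - 2*o*(-10 + 9*m))
X(t(3), 66) - 1480 = (4 + 20*(-4) - 18*66*(-4)) - 1480 = (4 - 80 + 4752) - 1480 = 4676 - 1480 = 3196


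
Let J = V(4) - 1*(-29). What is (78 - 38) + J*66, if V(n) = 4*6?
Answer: 3538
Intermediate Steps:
V(n) = 24
J = 53 (J = 24 - 1*(-29) = 24 + 29 = 53)
(78 - 38) + J*66 = (78 - 38) + 53*66 = 40 + 3498 = 3538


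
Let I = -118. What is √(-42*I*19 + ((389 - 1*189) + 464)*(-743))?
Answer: 2*I*√99797 ≈ 631.81*I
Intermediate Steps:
√(-42*I*19 + ((389 - 1*189) + 464)*(-743)) = √(-42*(-118)*19 + ((389 - 1*189) + 464)*(-743)) = √(4956*19 + ((389 - 189) + 464)*(-743)) = √(94164 + (200 + 464)*(-743)) = √(94164 + 664*(-743)) = √(94164 - 493352) = √(-399188) = 2*I*√99797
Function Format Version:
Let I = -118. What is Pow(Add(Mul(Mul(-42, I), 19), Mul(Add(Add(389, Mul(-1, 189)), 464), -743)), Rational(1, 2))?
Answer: Mul(2, I, Pow(99797, Rational(1, 2))) ≈ Mul(631.81, I)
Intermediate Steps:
Pow(Add(Mul(Mul(-42, I), 19), Mul(Add(Add(389, Mul(-1, 189)), 464), -743)), Rational(1, 2)) = Pow(Add(Mul(Mul(-42, -118), 19), Mul(Add(Add(389, Mul(-1, 189)), 464), -743)), Rational(1, 2)) = Pow(Add(Mul(4956, 19), Mul(Add(Add(389, -189), 464), -743)), Rational(1, 2)) = Pow(Add(94164, Mul(Add(200, 464), -743)), Rational(1, 2)) = Pow(Add(94164, Mul(664, -743)), Rational(1, 2)) = Pow(Add(94164, -493352), Rational(1, 2)) = Pow(-399188, Rational(1, 2)) = Mul(2, I, Pow(99797, Rational(1, 2)))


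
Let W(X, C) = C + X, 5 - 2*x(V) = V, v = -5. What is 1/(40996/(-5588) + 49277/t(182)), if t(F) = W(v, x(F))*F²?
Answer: -393330938/2891905125 ≈ -0.13601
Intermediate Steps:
x(V) = 5/2 - V/2
t(F) = F²*(-5/2 - F/2) (t(F) = ((5/2 - F/2) - 5)*F² = (-5/2 - F/2)*F² = F²*(-5/2 - F/2))
1/(40996/(-5588) + 49277/t(182)) = 1/(40996/(-5588) + 49277/(((½)*182²*(-5 - 1*182)))) = 1/(40996*(-1/5588) + 49277/(((½)*33124*(-5 - 182)))) = 1/(-10249/1397 + 49277/(((½)*33124*(-187)))) = 1/(-10249/1397 + 49277/(-3097094)) = 1/(-10249/1397 + 49277*(-1/3097094)) = 1/(-10249/1397 - 49277/3097094) = 1/(-2891905125/393330938) = -393330938/2891905125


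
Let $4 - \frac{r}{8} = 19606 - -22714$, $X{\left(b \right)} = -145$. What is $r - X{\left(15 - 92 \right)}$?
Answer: $-338383$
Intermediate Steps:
$r = -338528$ ($r = 32 - 8 \left(19606 - -22714\right) = 32 - 8 \left(19606 + 22714\right) = 32 - 338560 = -338528$)
$r - X{\left(15 - 92 \right)} = -338528 - -145 = -338528 + 145 = -338383$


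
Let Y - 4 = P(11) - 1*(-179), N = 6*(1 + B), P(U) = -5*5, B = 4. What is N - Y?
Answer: -128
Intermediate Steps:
P(U) = -25
N = 30 (N = 6*(1 + 4) = 6*5 = 30)
Y = 158 (Y = 4 + (-25 - 1*(-179)) = 4 + (-25 + 179) = 4 + 154 = 158)
N - Y = 30 - 1*158 = 30 - 158 = -128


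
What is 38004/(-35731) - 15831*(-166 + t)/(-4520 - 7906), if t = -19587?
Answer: -3724634688279/147997802 ≈ -25167.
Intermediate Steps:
38004/(-35731) - 15831*(-166 + t)/(-4520 - 7906) = 38004/(-35731) - 15831*(-166 - 19587)/(-4520 - 7906) = 38004*(-1/35731) - 15831/((-12426/(-19753))) = -38004/35731 - 15831/((-12426*(-1/19753))) = -38004/35731 - 15831/12426/19753 = -38004/35731 - 15831*19753/12426 = -38004/35731 - 104236581/4142 = -3724634688279/147997802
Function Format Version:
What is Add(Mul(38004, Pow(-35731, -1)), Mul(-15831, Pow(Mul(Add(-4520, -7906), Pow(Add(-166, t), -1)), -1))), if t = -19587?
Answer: Rational(-3724634688279, 147997802) ≈ -25167.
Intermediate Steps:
Add(Mul(38004, Pow(-35731, -1)), Mul(-15831, Pow(Mul(Add(-4520, -7906), Pow(Add(-166, t), -1)), -1))) = Add(Mul(38004, Pow(-35731, -1)), Mul(-15831, Pow(Mul(Add(-4520, -7906), Pow(Add(-166, -19587), -1)), -1))) = Add(Mul(38004, Rational(-1, 35731)), Mul(-15831, Pow(Mul(-12426, Pow(-19753, -1)), -1))) = Add(Rational(-38004, 35731), Mul(-15831, Pow(Mul(-12426, Rational(-1, 19753)), -1))) = Add(Rational(-38004, 35731), Mul(-15831, Pow(Rational(12426, 19753), -1))) = Add(Rational(-38004, 35731), Mul(-15831, Rational(19753, 12426))) = Add(Rational(-38004, 35731), Rational(-104236581, 4142)) = Rational(-3724634688279, 147997802)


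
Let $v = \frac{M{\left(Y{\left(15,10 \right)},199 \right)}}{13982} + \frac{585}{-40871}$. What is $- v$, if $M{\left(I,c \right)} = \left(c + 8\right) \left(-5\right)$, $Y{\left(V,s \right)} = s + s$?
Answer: $\frac{50480955}{571458322} \approx 0.088337$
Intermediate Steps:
$Y{\left(V,s \right)} = 2 s$
$M{\left(I,c \right)} = -40 - 5 c$ ($M{\left(I,c \right)} = \left(8 + c\right) \left(-5\right) = -40 - 5 c$)
$v = - \frac{50480955}{571458322}$ ($v = \frac{-40 - 995}{13982} + \frac{585}{-40871} = \left(-40 - 995\right) \frac{1}{13982} + 585 \left(- \frac{1}{40871}\right) = \left(-1035\right) \frac{1}{13982} - \frac{585}{40871} = - \frac{1035}{13982} - \frac{585}{40871} = - \frac{50480955}{571458322} \approx -0.088337$)
$- v = \left(-1\right) \left(- \frac{50480955}{571458322}\right) = \frac{50480955}{571458322}$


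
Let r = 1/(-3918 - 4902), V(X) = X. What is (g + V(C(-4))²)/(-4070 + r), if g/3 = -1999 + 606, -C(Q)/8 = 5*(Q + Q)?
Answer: -866309220/35897401 ≈ -24.133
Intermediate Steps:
C(Q) = -80*Q (C(Q) = -40*(Q + Q) = -40*2*Q = -80*Q)
g = -4179 (g = 3*(-1999 + 606) = 3*(-1393) = -4179)
r = -1/8820 (r = 1/(-8820) = -1/8820 ≈ -0.00011338)
(g + V(C(-4))²)/(-4070 + r) = (-4179 + (-80*(-4))²)/(-4070 - 1/8820) = (-4179 + 320²)/(-35897401/8820) = (-4179 + 102400)*(-8820/35897401) = 98221*(-8820/35897401) = -866309220/35897401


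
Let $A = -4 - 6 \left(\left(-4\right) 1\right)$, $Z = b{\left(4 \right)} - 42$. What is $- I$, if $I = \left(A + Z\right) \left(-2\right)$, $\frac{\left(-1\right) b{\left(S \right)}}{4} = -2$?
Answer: $-28$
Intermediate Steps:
$b{\left(S \right)} = 8$ ($b{\left(S \right)} = \left(-4\right) \left(-2\right) = 8$)
$Z = -34$ ($Z = 8 - 42 = -34$)
$A = 20$ ($A = -4 - -24 = -4 + 24 = 20$)
$I = 28$ ($I = \left(20 - 34\right) \left(-2\right) = \left(-14\right) \left(-2\right) = 28$)
$- I = \left(-1\right) 28 = -28$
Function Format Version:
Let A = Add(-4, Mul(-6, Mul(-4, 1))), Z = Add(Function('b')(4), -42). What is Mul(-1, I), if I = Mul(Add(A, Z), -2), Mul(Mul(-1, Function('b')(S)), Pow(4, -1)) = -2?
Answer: -28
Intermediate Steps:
Function('b')(S) = 8 (Function('b')(S) = Mul(-4, -2) = 8)
Z = -34 (Z = Add(8, -42) = -34)
A = 20 (A = Add(-4, Mul(-6, -4)) = Add(-4, 24) = 20)
I = 28 (I = Mul(Add(20, -34), -2) = Mul(-14, -2) = 28)
Mul(-1, I) = Mul(-1, 28) = -28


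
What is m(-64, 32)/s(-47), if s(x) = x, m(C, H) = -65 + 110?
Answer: -45/47 ≈ -0.95745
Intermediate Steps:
m(C, H) = 45
m(-64, 32)/s(-47) = 45/(-47) = 45*(-1/47) = -45/47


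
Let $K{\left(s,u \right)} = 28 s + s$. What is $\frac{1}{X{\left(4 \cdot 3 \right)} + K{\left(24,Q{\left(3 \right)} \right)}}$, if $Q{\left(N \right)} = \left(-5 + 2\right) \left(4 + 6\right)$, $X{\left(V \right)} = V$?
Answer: $\frac{1}{708} \approx 0.0014124$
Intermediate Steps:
$Q{\left(N \right)} = -30$ ($Q{\left(N \right)} = \left(-3\right) 10 = -30$)
$K{\left(s,u \right)} = 29 s$
$\frac{1}{X{\left(4 \cdot 3 \right)} + K{\left(24,Q{\left(3 \right)} \right)}} = \frac{1}{4 \cdot 3 + 29 \cdot 24} = \frac{1}{12 + 696} = \frac{1}{708}$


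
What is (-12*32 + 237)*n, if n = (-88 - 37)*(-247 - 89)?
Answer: -6174000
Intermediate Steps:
n = 42000 (n = -125*(-336) = 42000)
(-12*32 + 237)*n = (-12*32 + 237)*42000 = (-384 + 237)*42000 = -147*42000 = -6174000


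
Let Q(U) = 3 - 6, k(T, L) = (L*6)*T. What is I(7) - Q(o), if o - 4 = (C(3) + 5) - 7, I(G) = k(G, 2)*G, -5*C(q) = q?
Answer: 591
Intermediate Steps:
C(q) = -q/5
k(T, L) = 6*L*T (k(T, L) = (6*L)*T = 6*L*T)
I(G) = 12*G² (I(G) = (6*2*G)*G = (12*G)*G = 12*G²)
o = 7/5 (o = 4 + ((-⅕*3 + 5) - 7) = 4 + ((-⅗ + 5) - 7) = 4 + (22/5 - 7) = 4 - 13/5 = 7/5 ≈ 1.4000)
Q(U) = -3
I(7) - Q(o) = 12*7² - 1*(-3) = 12*49 + 3 = 588 + 3 = 591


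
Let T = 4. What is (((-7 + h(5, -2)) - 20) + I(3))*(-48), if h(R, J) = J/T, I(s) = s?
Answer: 1176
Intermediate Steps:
h(R, J) = J/4
(((-7 + h(5, -2)) - 20) + I(3))*(-48) = (((-7 + (1/4)*(-2)) - 20) + 3)*(-48) = (((-7 - 1/2) - 20) + 3)*(-48) = ((-15/2 - 20) + 3)*(-48) = (-55/2 + 3)*(-48) = -49/2*(-48) = 1176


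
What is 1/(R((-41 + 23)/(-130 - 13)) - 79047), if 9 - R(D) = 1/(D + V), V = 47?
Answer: -6739/532637225 ≈ -1.2652e-5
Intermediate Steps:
R(D) = 9 - 1/(47 + D) (R(D) = 9 - 1/(D + 47) = 9 - 1/(47 + D))
1/(R((-41 + 23)/(-130 - 13)) - 79047) = 1/((422 + 9*((-41 + 23)/(-130 - 13)))/(47 + (-41 + 23)/(-130 - 13)) - 79047) = 1/((422 + 9*(-18/(-143)))/(47 - 18/(-143)) - 79047) = 1/((422 + 9*(-18*(-1/143)))/(47 - 18*(-1/143)) - 79047) = 1/((422 + 9*(18/143))/(47 + 18/143) - 79047) = 1/((422 + 162/143)/(6739/143) - 79047) = 1/((143/6739)*(60508/143) - 79047) = 1/(60508/6739 - 79047) = 1/(-532637225/6739) = -6739/532637225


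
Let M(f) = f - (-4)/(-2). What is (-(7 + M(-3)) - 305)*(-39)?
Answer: 11973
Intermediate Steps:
M(f) = -2 + f (M(f) = f - (-4)*(-1)/2 = f - 1*2 = f - 2 = -2 + f)
(-(7 + M(-3)) - 305)*(-39) = (-(7 + (-2 - 3)) - 305)*(-39) = (-(7 - 5) - 305)*(-39) = (-1*2 - 305)*(-39) = (-2 - 305)*(-39) = -307*(-39) = 11973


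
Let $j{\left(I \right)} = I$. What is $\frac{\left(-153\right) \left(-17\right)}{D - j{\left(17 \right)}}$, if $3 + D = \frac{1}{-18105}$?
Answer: $- \frac{47091105}{362101} \approx -130.05$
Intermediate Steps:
$D = - \frac{54316}{18105}$ ($D = -3 + \frac{1}{-18105} = -3 - \frac{1}{18105} = - \frac{54316}{18105} \approx -3.0001$)
$\frac{\left(-153\right) \left(-17\right)}{D - j{\left(17 \right)}} = \frac{\left(-153\right) \left(-17\right)}{- \frac{54316}{18105} - 17} = \frac{2601}{- \frac{54316}{18105} - 17} = \frac{2601}{- \frac{362101}{18105}} = 2601 \left(- \frac{18105}{362101}\right) = - \frac{47091105}{362101}$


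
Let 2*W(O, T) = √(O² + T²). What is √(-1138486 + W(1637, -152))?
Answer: √(-4553944 + 2*√2702873)/2 ≈ 1066.6*I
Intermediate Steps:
W(O, T) = √(O² + T²)/2
√(-1138486 + W(1637, -152)) = √(-1138486 + √(1637² + (-152)²)/2) = √(-1138486 + √(2679769 + 23104)/2) = √(-1138486 + √2702873/2)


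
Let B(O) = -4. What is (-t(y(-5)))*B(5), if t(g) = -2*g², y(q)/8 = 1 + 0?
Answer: -512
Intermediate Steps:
y(q) = 8 (y(q) = 8*(1 + 0) = 8*1 = 8)
(-t(y(-5)))*B(5) = -(-2)*8²*(-4) = -(-2)*64*(-4) = -1*(-128)*(-4) = 128*(-4) = -512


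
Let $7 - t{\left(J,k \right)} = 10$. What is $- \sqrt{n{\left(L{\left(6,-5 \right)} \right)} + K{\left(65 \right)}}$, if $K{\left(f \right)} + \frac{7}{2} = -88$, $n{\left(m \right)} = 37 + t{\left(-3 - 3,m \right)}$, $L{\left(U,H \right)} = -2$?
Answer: $- \frac{i \sqrt{230}}{2} \approx - 7.5829 i$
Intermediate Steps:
$t{\left(J,k \right)} = -3$ ($t{\left(J,k \right)} = 7 - 10 = -3$)
$n{\left(m \right)} = 34$ ($n{\left(m \right)} = 37 - 3 = 34$)
$K{\left(f \right)} = - \frac{183}{2}$ ($K{\left(f \right)} = - \frac{7}{2} - 88 = - \frac{183}{2}$)
$- \sqrt{n{\left(L{\left(6,-5 \right)} \right)} + K{\left(65 \right)}} = - \sqrt{34 - \frac{183}{2}} = - \sqrt{- \frac{115}{2}} = - \frac{i \sqrt{230}}{2}$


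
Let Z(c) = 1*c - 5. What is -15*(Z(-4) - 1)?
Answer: 150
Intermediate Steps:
Z(c) = -5 + c (Z(c) = c - 5 = -5 + c)
-15*(Z(-4) - 1) = -15*((-5 - 4) - 1) = -15*(-9 - 1) = -15*(-10) = 150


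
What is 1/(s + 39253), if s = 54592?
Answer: 1/93845 ≈ 1.0656e-5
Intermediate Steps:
1/(s + 39253) = 1/(54592 + 39253) = 1/93845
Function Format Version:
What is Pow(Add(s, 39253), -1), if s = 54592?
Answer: Rational(1, 93845) ≈ 1.0656e-5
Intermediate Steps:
Pow(Add(s, 39253), -1) = Pow(Add(54592, 39253), -1) = Pow(93845, -1) = Rational(1, 93845)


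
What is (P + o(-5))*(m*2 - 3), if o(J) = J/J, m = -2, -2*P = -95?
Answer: -679/2 ≈ -339.50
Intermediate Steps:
P = 95/2 (P = -½*(-95) = 95/2 ≈ 47.500)
o(J) = 1
(P + o(-5))*(m*2 - 3) = (95/2 + 1)*(-2*2 - 3) = 97*(-4 - 3)/2 = (97/2)*(-7) = -679/2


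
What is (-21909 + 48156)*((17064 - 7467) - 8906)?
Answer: 18136677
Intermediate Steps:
(-21909 + 48156)*((17064 - 7467) - 8906) = 26247*(9597 - 8906) = 26247*691 = 18136677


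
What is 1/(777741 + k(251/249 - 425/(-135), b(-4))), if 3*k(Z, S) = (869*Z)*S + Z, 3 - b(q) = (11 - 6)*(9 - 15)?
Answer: 6723/5495859635 ≈ 1.2233e-6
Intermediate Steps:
b(q) = 33 (b(q) = 3 - (11 - 6)*(9 - 15) = 3 - 5*(-6) = 3 - 1*(-30) = 3 + 30 = 33)
k(Z, S) = Z/3 + 869*S*Z/3 (k(Z, S) = ((869*Z)*S + Z)/3 = (869*S*Z + Z)/3 = (Z + 869*S*Z)/3 = Z/3 + 869*S*Z/3)
1/(777741 + k(251/249 - 425/(-135), b(-4))) = 1/(777741 + (251/249 - 425/(-135))*(1 + 869*33)/3) = 1/(777741 + (251*(1/249) - 425*(-1/135))*(1 + 28677)/3) = 1/(777741 + (⅓)*(251/249 + 85/27)*28678) = 1/(777741 + (⅓)*(9314/2241)*28678) = 1/(777741 + 267106892/6723) = 1/(5495859635/6723) = 6723/5495859635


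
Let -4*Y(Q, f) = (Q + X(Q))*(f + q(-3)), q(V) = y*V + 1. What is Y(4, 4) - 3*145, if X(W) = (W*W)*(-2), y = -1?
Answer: -379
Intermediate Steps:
X(W) = -2*W² (X(W) = W²*(-2) = -2*W²)
q(V) = 1 - V (q(V) = -V + 1 = 1 - V)
Y(Q, f) = -(4 + f)*(Q - 2*Q²)/4 (Y(Q, f) = -(Q - 2*Q²)*(f + (1 - 1*(-3)))/4 = -(Q - 2*Q²)*(f + (1 + 3))/4 = -(Q - 2*Q²)*(f + 4)/4 = -(Q - 2*Q²)*(4 + f)/4 = -(4 + f)*(Q - 2*Q²)/4)
Y(4, 4) - 3*145 = (¼)*4*(-4 - 1*4 + 8*4 + 2*4*4) - 3*145 = (¼)*4*(-4 - 4 + 32 + 32) - 435 = (¼)*4*56 - 435 = 56 - 435 = -379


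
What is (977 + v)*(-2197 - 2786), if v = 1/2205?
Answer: -3578269046/735 ≈ -4.8684e+6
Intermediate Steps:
v = 1/2205 ≈ 0.00045351
(977 + v)*(-2197 - 2786) = (977 + 1/2205)*(-2197 - 2786) = (2154286/2205)*(-4983) = -3578269046/735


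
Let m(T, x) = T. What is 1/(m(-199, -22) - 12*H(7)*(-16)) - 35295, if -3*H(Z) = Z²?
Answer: -117708826/3335 ≈ -35295.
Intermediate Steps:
H(Z) = -Z²/3
1/(m(-199, -22) - 12*H(7)*(-16)) - 35295 = 1/(-199 - (-4)*7²*(-16)) - 35295 = 1/(-199 - (-4)*49*(-16)) - 35295 = 1/(-199 - 12*(-49/3)*(-16)) - 35295 = 1/(-199 + 196*(-16)) - 35295 = 1/(-199 - 3136) - 35295 = 1/(-3335) - 35295 = -1/3335 - 35295 = -117708826/3335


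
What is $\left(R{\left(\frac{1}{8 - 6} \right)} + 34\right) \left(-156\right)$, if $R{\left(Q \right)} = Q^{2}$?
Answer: $-5343$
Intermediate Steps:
$\left(R{\left(\frac{1}{8 - 6} \right)} + 34\right) \left(-156\right) = \left(\left(\frac{1}{8 - 6}\right)^{2} + 34\right) \left(-156\right) = \left(\left(\frac{1}{2}\right)^{2} + 34\right) \left(-156\right) = \left(\frac{1}{4} + 34\right) \left(-156\right) = \frac{137}{4} \left(-156\right) = -5343$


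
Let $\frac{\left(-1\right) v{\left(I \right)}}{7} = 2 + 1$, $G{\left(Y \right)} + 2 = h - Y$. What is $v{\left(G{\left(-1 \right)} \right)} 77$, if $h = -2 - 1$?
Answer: $-1617$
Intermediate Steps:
$h = -3$
$G{\left(Y \right)} = -5 - Y$ ($G{\left(Y \right)} = -2 - \left(3 + Y\right) = -5 - Y$)
$v{\left(I \right)} = -21$ ($v{\left(I \right)} = - 7 \left(2 + 1\right) = \left(-7\right) 3 = -21$)
$v{\left(G{\left(-1 \right)} \right)} 77 = \left(-21\right) 77 = -1617$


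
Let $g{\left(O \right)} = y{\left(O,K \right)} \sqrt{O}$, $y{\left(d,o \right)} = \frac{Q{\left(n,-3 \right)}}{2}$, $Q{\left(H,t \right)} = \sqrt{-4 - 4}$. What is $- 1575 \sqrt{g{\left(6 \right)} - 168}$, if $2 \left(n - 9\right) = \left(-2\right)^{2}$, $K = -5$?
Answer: $- 1575 \sqrt{-168 + 2 i \sqrt{3}} \approx -210.46 - 20415.0 i$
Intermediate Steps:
$n = 11$ ($n = 9 + \frac{\left(-2\right)^{2}}{2} = 9 + \frac{1}{2} \cdot 4 = 9 + 2 = 11$)
$Q{\left(H,t \right)} = 2 i \sqrt{2}$ ($Q{\left(H,t \right)} = \sqrt{-8} = 2 i \sqrt{2}$)
$y{\left(d,o \right)} = i \sqrt{2}$ ($y{\left(d,o \right)} = \frac{2 i \sqrt{2}}{2} = 2 i \sqrt{2} \cdot \frac{1}{2} = i \sqrt{2}$)
$g{\left(O \right)} = i \sqrt{2} \sqrt{O}$
$- 1575 \sqrt{g{\left(6 \right)} - 168} = - 1575 \sqrt{i \sqrt{2} \sqrt{6} - 168} = - 1575 \sqrt{2 i \sqrt{3} - 168} = - 1575 \sqrt{-168 + 2 i \sqrt{3}}$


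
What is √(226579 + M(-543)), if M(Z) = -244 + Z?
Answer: 336*√2 ≈ 475.18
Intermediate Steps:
√(226579 + M(-543)) = √(226579 + (-244 - 543)) = √(226579 - 787) = √225792 = 336*√2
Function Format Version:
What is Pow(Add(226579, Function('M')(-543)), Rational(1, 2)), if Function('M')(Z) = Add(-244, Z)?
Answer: Mul(336, Pow(2, Rational(1, 2))) ≈ 475.18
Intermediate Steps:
Pow(Add(226579, Function('M')(-543)), Rational(1, 2)) = Pow(Add(226579, Add(-244, -543)), Rational(1, 2)) = Pow(Add(226579, -787), Rational(1, 2)) = Pow(225792, Rational(1, 2)) = Mul(336, Pow(2, Rational(1, 2)))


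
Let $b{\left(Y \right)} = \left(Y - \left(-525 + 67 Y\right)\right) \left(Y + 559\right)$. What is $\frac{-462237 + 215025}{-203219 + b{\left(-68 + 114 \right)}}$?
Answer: $\frac{123606}{861187} \approx 0.14353$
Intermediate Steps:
$b{\left(Y \right)} = \left(525 - 66 Y\right) \left(559 + Y\right)$ ($b{\left(Y \right)} = \left(Y - \left(-525 + 67 Y\right)\right) \left(559 + Y\right) = \left(525 - 66 Y\right) \left(559 + Y\right)$)
$\frac{-462237 + 215025}{-203219 + b{\left(-68 + 114 \right)}} = \frac{-462237 + 215025}{-203219 - \left(-293475 + 66 \left(-68 + 114\right)^{2} + 36369 \left(-68 + 114\right)\right)} = - \frac{247212}{-203219 - \left(1379499 + 139656\right)} = - \frac{247212}{-203219 - 1519155} = - \frac{247212}{-1722374} = \left(-247212\right) \left(- \frac{1}{1722374}\right) = \frac{123606}{861187}$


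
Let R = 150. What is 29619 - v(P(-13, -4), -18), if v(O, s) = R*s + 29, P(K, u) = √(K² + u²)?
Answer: 32290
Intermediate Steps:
v(O, s) = 29 + 150*s (v(O, s) = 150*s + 29 = 29 + 150*s)
29619 - v(P(-13, -4), -18) = 29619 - (29 + 150*(-18)) = 29619 - (29 - 2700) = 29619 - 1*(-2671) = 29619 + 2671 = 32290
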